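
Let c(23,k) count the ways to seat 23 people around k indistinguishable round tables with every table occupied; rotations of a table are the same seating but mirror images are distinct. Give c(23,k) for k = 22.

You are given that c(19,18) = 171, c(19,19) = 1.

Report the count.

253

[20] T[20,19]:19*1+171=190 · T[20,20]:19*0+1=1
[21] T[21,20]:20*1+190=210 · T[21,21]:20*0+1=1
[22] T[22,21]:21*1+210=231 · T[22,22]:21*0+1=1
[23] T[23,22]:22*1+231=253
Read c(23,22) = 253.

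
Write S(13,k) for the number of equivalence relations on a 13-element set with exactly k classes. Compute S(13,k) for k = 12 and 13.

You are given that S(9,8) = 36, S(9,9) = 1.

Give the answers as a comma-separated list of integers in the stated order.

78, 1

@10  (10,9):1·9+36→45, (10,10):0·10+1→1
@11  (11,10):1·10+45→55, (11,11):0·11+1→1
@12  (12,11):1·11+55→66, (12,12):0·12+1→1
@13  (13,12):1·12+66→78, (13,13):0·13+1→1
Read S(13,12) = 78, S(13,13) = 1.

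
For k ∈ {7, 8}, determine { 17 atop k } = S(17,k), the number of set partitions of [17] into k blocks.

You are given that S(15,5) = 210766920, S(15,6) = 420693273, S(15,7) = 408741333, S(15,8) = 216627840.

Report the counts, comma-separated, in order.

25708104786, 20415995028

r16: T_16,6=6×420693273+210766920=2734926558; T_16,7=7×408741333+420693273=3281882604; T_16,8=8×216627840+408741333=2141764053
r17: T_17,7=7×3281882604+2734926558=25708104786; T_17,8=8×2141764053+3281882604=20415995028
Read S(17,7) = 25708104786, S(17,8) = 20415995028.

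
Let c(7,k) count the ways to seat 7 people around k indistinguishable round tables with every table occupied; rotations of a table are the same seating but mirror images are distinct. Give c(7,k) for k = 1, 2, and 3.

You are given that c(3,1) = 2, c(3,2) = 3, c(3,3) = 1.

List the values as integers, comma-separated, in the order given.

r4: T_4,1=3×2+0=6; T_4,2=3×3+2=11; T_4,3=3×1+3=6
r5: T_5,1=4×6+0=24; T_5,2=4×11+6=50; T_5,3=4×6+11=35
r6: T_6,1=5×24+0=120; T_6,2=5×50+24=274; T_6,3=5×35+50=225
r7: T_7,1=6×120+0=720; T_7,2=6×274+120=1764; T_7,3=6×225+274=1624
Read c(7,1) = 720, c(7,2) = 1764, c(7,3) = 1624.

720, 1764, 1624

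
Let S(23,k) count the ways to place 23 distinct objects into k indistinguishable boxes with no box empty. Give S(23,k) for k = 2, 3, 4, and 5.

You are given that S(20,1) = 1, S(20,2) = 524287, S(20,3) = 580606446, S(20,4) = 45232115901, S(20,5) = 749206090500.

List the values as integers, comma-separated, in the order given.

i=21: T(21,1)=0+1·1=1 | T(21,2)=1+2·524287=1048575 | T(21,3)=524287+3·580606446=1742343625 | T(21,4)=580606446+4·45232115901=181509070050 | T(21,5)=45232115901+5·749206090500=3791262568401
i=22: T(22,1)=0+1·1=1 | T(22,2)=1+2·1048575=2097151 | T(22,3)=1048575+3·1742343625=5228079450 | T(22,4)=1742343625+4·181509070050=727778623825 | T(22,5)=181509070050+5·3791262568401=19137821912055
i=23: T(23,2)=1+2·2097151=4194303 | T(23,3)=2097151+3·5228079450=15686335501 | T(23,4)=5228079450+4·727778623825=2916342574750 | T(23,5)=727778623825+5·19137821912055=96416888184100
Read S(23,2) = 4194303, S(23,3) = 15686335501, S(23,4) = 2916342574750, S(23,5) = 96416888184100.

4194303, 15686335501, 2916342574750, 96416888184100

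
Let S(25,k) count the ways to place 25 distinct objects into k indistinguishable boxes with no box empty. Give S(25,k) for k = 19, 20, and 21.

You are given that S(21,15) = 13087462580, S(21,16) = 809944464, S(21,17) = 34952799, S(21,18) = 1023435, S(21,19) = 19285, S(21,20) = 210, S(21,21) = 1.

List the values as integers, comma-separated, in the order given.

@22  (22,16):809944464·16+13087462580→26046574004, (22,17):34952799·17+809944464→1404142047, (22,18):1023435·18+34952799→53374629, (22,19):19285·19+1023435→1389850, (22,20):210·20+19285→23485, (22,21):1·21+210→231
@23  (23,17):1404142047·17+26046574004→49916988803, (23,18):53374629·18+1404142047→2364885369, (23,19):1389850·19+53374629→79781779, (23,20):23485·20+1389850→1859550, (23,21):231·21+23485→28336
@24  (24,18):2364885369·18+49916988803→92484925445, (24,19):79781779·19+2364885369→3880739170, (24,20):1859550·20+79781779→116972779, (24,21):28336·21+1859550→2454606
@25  (25,19):3880739170·19+92484925445→166218969675, (25,20):116972779·20+3880739170→6220194750, (25,21):2454606·21+116972779→168519505
Read S(25,19) = 166218969675, S(25,20) = 6220194750, S(25,21) = 168519505.

166218969675, 6220194750, 168519505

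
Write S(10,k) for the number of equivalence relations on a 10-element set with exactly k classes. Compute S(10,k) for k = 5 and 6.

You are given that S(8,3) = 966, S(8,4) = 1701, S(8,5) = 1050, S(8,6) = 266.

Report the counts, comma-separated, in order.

i=9: T(9,4)=966+4·1701=7770 | T(9,5)=1701+5·1050=6951 | T(9,6)=1050+6·266=2646
i=10: T(10,5)=7770+5·6951=42525 | T(10,6)=6951+6·2646=22827
Read S(10,5) = 42525, S(10,6) = 22827.

42525, 22827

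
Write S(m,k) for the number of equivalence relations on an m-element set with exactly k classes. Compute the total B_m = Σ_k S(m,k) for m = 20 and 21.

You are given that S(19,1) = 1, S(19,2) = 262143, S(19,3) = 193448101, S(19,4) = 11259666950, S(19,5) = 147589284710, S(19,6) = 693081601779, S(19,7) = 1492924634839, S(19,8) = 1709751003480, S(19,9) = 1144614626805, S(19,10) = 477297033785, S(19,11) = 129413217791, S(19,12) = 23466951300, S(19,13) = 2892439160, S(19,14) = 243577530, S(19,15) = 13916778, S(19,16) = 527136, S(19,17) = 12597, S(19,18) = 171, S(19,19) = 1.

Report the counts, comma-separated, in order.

@20  (20,1):1·1+0→1, (20,2):262143·2+1→524287, (20,3):193448101·3+262143→580606446, (20,4):11259666950·4+193448101→45232115901, (20,5):147589284710·5+11259666950→749206090500, (20,6):693081601779·6+147589284710→4306078895384, (20,7):1492924634839·7+693081601779→11143554045652, (20,8):1709751003480·8+1492924634839→15170932662679, (20,9):1144614626805·9+1709751003480→12011282644725, (20,10):477297033785·10+1144614626805→5917584964655, (20,11):129413217791·11+477297033785→1900842429486, (20,12):23466951300·12+129413217791→411016633391, (20,13):2892439160·13+23466951300→61068660380, (20,14):243577530·14+2892439160→6302524580, (20,15):13916778·15+243577530→452329200, (20,16):527136·16+13916778→22350954, (20,17):12597·17+527136→741285, (20,18):171·18+12597→15675, (20,19):1·19+171→190, (20,20):0·20+1→1
@21  (21,1):1·1+0→1, (21,2):524287·2+1→1048575, (21,3):580606446·3+524287→1742343625, (21,4):45232115901·4+580606446→181509070050, (21,5):749206090500·5+45232115901→3791262568401, (21,6):4306078895384·6+749206090500→26585679462804, (21,7):11143554045652·7+4306078895384→82310957214948, (21,8):15170932662679·8+11143554045652→132511015347084, (21,9):12011282644725·9+15170932662679→123272476465204, (21,10):5917584964655·10+12011282644725→71187132291275, (21,11):1900842429486·11+5917584964655→26826851689001, (21,12):411016633391·12+1900842429486→6833042030178, (21,13):61068660380·13+411016633391→1204909218331, (21,14):6302524580·14+61068660380→149304004500, (21,15):452329200·15+6302524580→13087462580, (21,16):22350954·16+452329200→809944464, (21,17):741285·17+22350954→34952799, (21,18):15675·18+741285→1023435, (21,19):190·19+15675→19285, (21,20):1·20+190→210, (21,21):0·21+1→1
B_20 = ΣS(20,k) = 1+524287+580606446+45232115901+749206090500+4306078895384+11143554045652+15170932662679+12011282644725+5917584964655+1900842429486+411016633391+61068660380+6302524580+452329200+22350954+741285+15675+190+1 = 51724158235372
B_21 = ΣS(21,k) = 1+1048575+1742343625+181509070050+3791262568401+26585679462804+82310957214948+132511015347084+123272476465204+71187132291275+26826851689001+6833042030178+1204909218331+149304004500+13087462580+809944464+34952799+1023435+19285+210+1 = 474869816156751

51724158235372, 474869816156751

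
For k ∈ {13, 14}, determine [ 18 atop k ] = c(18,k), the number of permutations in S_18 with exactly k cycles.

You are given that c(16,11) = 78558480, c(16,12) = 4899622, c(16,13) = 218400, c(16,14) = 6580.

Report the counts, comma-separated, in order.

299650806, 13896582

row 17: T[17][12]=16·4899622+78558480=156952432  T[17][13]=16·218400+4899622=8394022  T[17][14]=16·6580+218400=323680
row 18: T[18][13]=17·8394022+156952432=299650806  T[18][14]=17·323680+8394022=13896582
Read c(18,13) = 299650806, c(18,14) = 13896582.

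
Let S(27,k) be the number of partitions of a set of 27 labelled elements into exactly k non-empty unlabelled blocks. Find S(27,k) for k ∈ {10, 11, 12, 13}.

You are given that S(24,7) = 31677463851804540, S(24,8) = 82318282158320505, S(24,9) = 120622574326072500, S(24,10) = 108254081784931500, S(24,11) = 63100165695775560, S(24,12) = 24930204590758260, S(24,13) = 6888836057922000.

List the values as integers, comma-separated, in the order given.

143197070509423605675, 123519417123830092365, 71823166587281982600, 29206898819153109600

row 25: T[25][8]=8·82318282158320505+31677463851804540=690223721118368580  T[25][9]=9·120622574326072500+82318282158320505=1167921451092973005  T[25][10]=10·108254081784931500+120622574326072500=1203163392175387500  T[25][11]=11·63100165695775560+108254081784931500=802355904438462660  T[25][12]=12·24930204590758260+63100165695775560=362262620784874680  T[25][13]=13·6888836057922000+24930204590758260=114485073343744260
row 26: T[26][9]=9·1167921451092973005+690223721118368580=11201516780955125625  T[26][10]=10·1203163392175387500+1167921451092973005=13199555372846848005  T[26][11]=11·802355904438462660+1203163392175387500=10029078340998476760  T[26][12]=12·362262620784874680+802355904438462660=5149507353856958820  T[26][13]=13·114485073343744260+362262620784874680=1850568574253550060
row 27: T[27][10]=10·13199555372846848005+11201516780955125625=143197070509423605675  T[27][11]=11·10029078340998476760+13199555372846848005=123519417123830092365  T[27][12]=12·5149507353856958820+10029078340998476760=71823166587281982600  T[27][13]=13·1850568574253550060+5149507353856958820=29206898819153109600
Read S(27,10) = 143197070509423605675, S(27,11) = 123519417123830092365, S(27,12) = 71823166587281982600, S(27,13) = 29206898819153109600.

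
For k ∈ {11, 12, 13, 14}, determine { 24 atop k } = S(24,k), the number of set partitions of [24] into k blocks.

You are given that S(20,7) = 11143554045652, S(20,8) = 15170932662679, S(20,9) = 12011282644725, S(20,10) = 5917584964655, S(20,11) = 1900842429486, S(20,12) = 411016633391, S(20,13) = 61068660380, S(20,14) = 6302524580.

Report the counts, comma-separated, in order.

@21  (21,8):15170932662679·8+11143554045652→132511015347084, (21,9):12011282644725·9+15170932662679→123272476465204, (21,10):5917584964655·10+12011282644725→71187132291275, (21,11):1900842429486·11+5917584964655→26826851689001, (21,12):411016633391·12+1900842429486→6833042030178, (21,13):61068660380·13+411016633391→1204909218331, (21,14):6302524580·14+61068660380→149304004500
@22  (22,9):123272476465204·9+132511015347084→1241963303533920, (22,10):71187132291275·10+123272476465204→835143799377954, (22,11):26826851689001·11+71187132291275→366282500870286, (22,12):6833042030178·12+26826851689001→108823356051137, (22,13):1204909218331·13+6833042030178→22496861868481, (22,14):149304004500·14+1204909218331→3295165281331
@23  (23,10):835143799377954·10+1241963303533920→9593401297313460, (23,11):366282500870286·11+835143799377954→4864251308951100, (23,12):108823356051137·12+366282500870286→1672162773483930, (23,13):22496861868481·13+108823356051137→401282560341390, (23,14):3295165281331·14+22496861868481→68629175807115
@24  (24,11):4864251308951100·11+9593401297313460→63100165695775560, (24,12):1672162773483930·12+4864251308951100→24930204590758260, (24,13):401282560341390·13+1672162773483930→6888836057922000, (24,14):68629175807115·14+401282560341390→1362091021641000
Read S(24,11) = 63100165695775560, S(24,12) = 24930204590758260, S(24,13) = 6888836057922000, S(24,14) = 1362091021641000.

63100165695775560, 24930204590758260, 6888836057922000, 1362091021641000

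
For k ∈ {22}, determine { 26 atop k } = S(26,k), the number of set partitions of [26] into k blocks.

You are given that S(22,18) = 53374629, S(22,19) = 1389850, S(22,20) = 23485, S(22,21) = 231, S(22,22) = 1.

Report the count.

238929405

i=23: T(23,19)=53374629+19·1389850=79781779 | T(23,20)=1389850+20·23485=1859550 | T(23,21)=23485+21·231=28336 | T(23,22)=231+22·1=253
i=24: T(24,20)=79781779+20·1859550=116972779 | T(24,21)=1859550+21·28336=2454606 | T(24,22)=28336+22·253=33902
i=25: T(25,21)=116972779+21·2454606=168519505 | T(25,22)=2454606+22·33902=3200450
i=26: T(26,22)=168519505+22·3200450=238929405
Read S(26,22) = 238929405.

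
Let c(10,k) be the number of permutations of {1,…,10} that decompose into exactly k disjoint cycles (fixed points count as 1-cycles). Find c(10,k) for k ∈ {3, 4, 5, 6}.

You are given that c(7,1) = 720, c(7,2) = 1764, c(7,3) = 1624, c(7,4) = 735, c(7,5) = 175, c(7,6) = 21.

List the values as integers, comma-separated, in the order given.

i=8: T(8,1)=0+7·720=5040 | T(8,2)=720+7·1764=13068 | T(8,3)=1764+7·1624=13132 | T(8,4)=1624+7·735=6769 | T(8,5)=735+7·175=1960 | T(8,6)=175+7·21=322
i=9: T(9,2)=5040+8·13068=109584 | T(9,3)=13068+8·13132=118124 | T(9,4)=13132+8·6769=67284 | T(9,5)=6769+8·1960=22449 | T(9,6)=1960+8·322=4536
i=10: T(10,3)=109584+9·118124=1172700 | T(10,4)=118124+9·67284=723680 | T(10,5)=67284+9·22449=269325 | T(10,6)=22449+9·4536=63273
Read c(10,3) = 1172700, c(10,4) = 723680, c(10,5) = 269325, c(10,6) = 63273.

1172700, 723680, 269325, 63273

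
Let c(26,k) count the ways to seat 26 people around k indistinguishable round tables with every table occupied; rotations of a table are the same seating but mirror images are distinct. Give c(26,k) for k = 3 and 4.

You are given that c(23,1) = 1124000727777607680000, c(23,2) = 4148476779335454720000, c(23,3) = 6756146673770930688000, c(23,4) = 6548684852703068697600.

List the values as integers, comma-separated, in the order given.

r24: T_24,1=23×1124000727777607680000+0=25852016738884976640000; T_24,2=23×4148476779335454720000+1124000727777607680000=96538966652493066240000; T_24,3=23×6756146673770930688000+4148476779335454720000=159539850276066860544000; T_24,4=23×6548684852703068697600+6756146673770930688000=157375898285941510732800
r25: T_25,2=24×96538966652493066240000+25852016738884976640000=2342787216398718566400000; T_25,3=24×159539850276066860544000+96538966652493066240000=3925495373278097719296000; T_25,4=24×157375898285941510732800+159539850276066860544000=3936561409138663118131200
r26: T_26,3=25×3925495373278097719296000+2342787216398718566400000=100480171548351161548800000; T_26,4=25×3936561409138663118131200+3925495373278097719296000=102339530601744675672576000
Read c(26,3) = 100480171548351161548800000, c(26,4) = 102339530601744675672576000.

100480171548351161548800000, 102339530601744675672576000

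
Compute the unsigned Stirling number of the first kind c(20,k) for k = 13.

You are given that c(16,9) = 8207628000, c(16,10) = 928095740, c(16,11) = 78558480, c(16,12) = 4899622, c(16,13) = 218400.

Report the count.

342252511900

r17: T_17,10=16×928095740+8207628000=23057159840; T_17,11=16×78558480+928095740=2185031420; T_17,12=16×4899622+78558480=156952432; T_17,13=16×218400+4899622=8394022
r18: T_18,11=17×2185031420+23057159840=60202693980; T_18,12=17×156952432+2185031420=4853222764; T_18,13=17×8394022+156952432=299650806
r19: T_19,12=18×4853222764+60202693980=147560703732; T_19,13=18×299650806+4853222764=10246937272
r20: T_20,13=19×10246937272+147560703732=342252511900
Read c(20,13) = 342252511900.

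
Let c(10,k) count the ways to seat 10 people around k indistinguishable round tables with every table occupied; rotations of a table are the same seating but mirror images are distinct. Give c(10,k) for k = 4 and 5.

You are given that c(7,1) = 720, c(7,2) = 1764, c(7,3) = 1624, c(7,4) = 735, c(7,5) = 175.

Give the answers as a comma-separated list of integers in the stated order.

723680, 269325

r8: T_8,2=7×1764+720=13068; T_8,3=7×1624+1764=13132; T_8,4=7×735+1624=6769; T_8,5=7×175+735=1960
r9: T_9,3=8×13132+13068=118124; T_9,4=8×6769+13132=67284; T_9,5=8×1960+6769=22449
r10: T_10,4=9×67284+118124=723680; T_10,5=9×22449+67284=269325
Read c(10,4) = 723680, c(10,5) = 269325.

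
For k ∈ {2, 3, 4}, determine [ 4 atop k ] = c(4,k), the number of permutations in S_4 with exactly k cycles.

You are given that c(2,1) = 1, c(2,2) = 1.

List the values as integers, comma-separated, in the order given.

11, 6, 1

row 3: T[3][1]=2·1+0=2  T[3][2]=2·1+1=3  T[3][3]=2·0+1=1
row 4: T[4][2]=3·3+2=11  T[4][3]=3·1+3=6  T[4][4]=3·0+1=1
Read c(4,2) = 11, c(4,3) = 6, c(4,4) = 1.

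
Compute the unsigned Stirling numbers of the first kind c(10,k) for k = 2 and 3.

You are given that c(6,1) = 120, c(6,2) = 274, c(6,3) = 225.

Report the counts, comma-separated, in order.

1026576, 1172700

[7] T[7,1]:6*120+0=720 · T[7,2]:6*274+120=1764 · T[7,3]:6*225+274=1624
[8] T[8,1]:7*720+0=5040 · T[8,2]:7*1764+720=13068 · T[8,3]:7*1624+1764=13132
[9] T[9,1]:8*5040+0=40320 · T[9,2]:8*13068+5040=109584 · T[9,3]:8*13132+13068=118124
[10] T[10,2]:9*109584+40320=1026576 · T[10,3]:9*118124+109584=1172700
Read c(10,2) = 1026576, c(10,3) = 1172700.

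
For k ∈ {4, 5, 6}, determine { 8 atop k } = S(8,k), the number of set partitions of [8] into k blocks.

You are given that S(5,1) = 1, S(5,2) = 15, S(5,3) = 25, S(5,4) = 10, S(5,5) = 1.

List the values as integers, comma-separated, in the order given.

r6: T_6,2=2×15+1=31; T_6,3=3×25+15=90; T_6,4=4×10+25=65; T_6,5=5×1+10=15; T_6,6=6×0+1=1
r7: T_7,3=3×90+31=301; T_7,4=4×65+90=350; T_7,5=5×15+65=140; T_7,6=6×1+15=21
r8: T_8,4=4×350+301=1701; T_8,5=5×140+350=1050; T_8,6=6×21+140=266
Read S(8,4) = 1701, S(8,5) = 1050, S(8,6) = 266.

1701, 1050, 266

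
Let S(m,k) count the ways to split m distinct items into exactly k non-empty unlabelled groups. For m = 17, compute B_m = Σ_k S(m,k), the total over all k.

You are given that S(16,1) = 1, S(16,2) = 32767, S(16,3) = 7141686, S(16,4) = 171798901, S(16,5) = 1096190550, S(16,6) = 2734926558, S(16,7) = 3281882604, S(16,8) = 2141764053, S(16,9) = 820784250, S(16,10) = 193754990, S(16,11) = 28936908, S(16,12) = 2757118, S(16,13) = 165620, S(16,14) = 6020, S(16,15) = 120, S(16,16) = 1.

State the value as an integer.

row 17: T[17][1]=1·1+0=1  T[17][2]=2·32767+1=65535  T[17][3]=3·7141686+32767=21457825  T[17][4]=4·171798901+7141686=694337290  T[17][5]=5·1096190550+171798901=5652751651  T[17][6]=6·2734926558+1096190550=17505749898  T[17][7]=7·3281882604+2734926558=25708104786  T[17][8]=8·2141764053+3281882604=20415995028  T[17][9]=9·820784250+2141764053=9528822303  T[17][10]=10·193754990+820784250=2758334150  T[17][11]=11·28936908+193754990=512060978  T[17][12]=12·2757118+28936908=62022324  T[17][13]=13·165620+2757118=4910178  T[17][14]=14·6020+165620=249900  T[17][15]=15·120+6020=7820  T[17][16]=16·1+120=136  T[17][17]=17·0+1=1
B_17 = ΣS(17,k) = 1+65535+21457825+694337290+5652751651+17505749898+25708104786+20415995028+9528822303+2758334150+512060978+62022324+4910178+249900+7820+136+1 = 82864869804

82864869804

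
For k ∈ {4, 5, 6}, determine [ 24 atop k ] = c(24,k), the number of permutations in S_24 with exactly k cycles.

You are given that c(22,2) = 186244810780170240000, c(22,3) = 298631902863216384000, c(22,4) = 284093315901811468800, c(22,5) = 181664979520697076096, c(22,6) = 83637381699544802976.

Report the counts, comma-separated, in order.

i=23: T(23,3)=186244810780170240000+22·298631902863216384000=6756146673770930688000 | T(23,4)=298631902863216384000+22·284093315901811468800=6548684852703068697600 | T(23,5)=284093315901811468800+22·181664979520697076096=4280722865357147142912 | T(23,6)=181664979520697076096+22·83637381699544802976=2021687376910682741568
i=24: T(24,4)=6756146673770930688000+23·6548684852703068697600=157375898285941510732800 | T(24,5)=6548684852703068697600+23·4280722865357147142912=105005310755917452984576 | T(24,6)=4280722865357147142912+23·2021687376910682741568=50779532534302850198976
Read c(24,4) = 157375898285941510732800, c(24,5) = 105005310755917452984576, c(24,6) = 50779532534302850198976.

157375898285941510732800, 105005310755917452984576, 50779532534302850198976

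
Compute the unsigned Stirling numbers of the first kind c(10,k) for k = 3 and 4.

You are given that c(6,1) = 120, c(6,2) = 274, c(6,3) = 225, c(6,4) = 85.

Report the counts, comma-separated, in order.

1172700, 723680

row 7: T[7][1]=6·120+0=720  T[7][2]=6·274+120=1764  T[7][3]=6·225+274=1624  T[7][4]=6·85+225=735
row 8: T[8][1]=7·720+0=5040  T[8][2]=7·1764+720=13068  T[8][3]=7·1624+1764=13132  T[8][4]=7·735+1624=6769
row 9: T[9][2]=8·13068+5040=109584  T[9][3]=8·13132+13068=118124  T[9][4]=8·6769+13132=67284
row 10: T[10][3]=9·118124+109584=1172700  T[10][4]=9·67284+118124=723680
Read c(10,3) = 1172700, c(10,4) = 723680.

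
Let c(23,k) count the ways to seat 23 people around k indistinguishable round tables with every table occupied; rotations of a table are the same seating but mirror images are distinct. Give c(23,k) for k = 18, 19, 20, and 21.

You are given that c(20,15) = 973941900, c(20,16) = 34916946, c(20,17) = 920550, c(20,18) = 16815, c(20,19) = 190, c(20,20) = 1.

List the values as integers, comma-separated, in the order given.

4546047198, 116896626, 2240315, 30107

i=21: T(21,16)=973941900+20·34916946=1672280820 | T(21,17)=34916946+20·920550=53327946 | T(21,18)=920550+20·16815=1256850 | T(21,19)=16815+20·190=20615 | T(21,20)=190+20·1=210 | T(21,21)=1+20·0=1
i=22: T(22,17)=1672280820+21·53327946=2792167686 | T(22,18)=53327946+21·1256850=79721796 | T(22,19)=1256850+21·20615=1689765 | T(22,20)=20615+21·210=25025 | T(22,21)=210+21·1=231
i=23: T(23,18)=2792167686+22·79721796=4546047198 | T(23,19)=79721796+22·1689765=116896626 | T(23,20)=1689765+22·25025=2240315 | T(23,21)=25025+22·231=30107
Read c(23,18) = 4546047198, c(23,19) = 116896626, c(23,20) = 2240315, c(23,21) = 30107.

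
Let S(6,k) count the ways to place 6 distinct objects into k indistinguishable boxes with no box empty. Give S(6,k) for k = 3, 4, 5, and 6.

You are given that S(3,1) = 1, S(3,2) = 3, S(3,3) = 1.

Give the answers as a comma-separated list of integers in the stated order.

90, 65, 15, 1

i=4: T(4,1)=0+1·1=1 | T(4,2)=1+2·3=7 | T(4,3)=3+3·1=6 | T(4,4)=1+4·0=1
i=5: T(5,2)=1+2·7=15 | T(5,3)=7+3·6=25 | T(5,4)=6+4·1=10 | T(5,5)=1+5·0=1
i=6: T(6,3)=15+3·25=90 | T(6,4)=25+4·10=65 | T(6,5)=10+5·1=15 | T(6,6)=1+6·0=1
Read S(6,3) = 90, S(6,4) = 65, S(6,5) = 15, S(6,6) = 1.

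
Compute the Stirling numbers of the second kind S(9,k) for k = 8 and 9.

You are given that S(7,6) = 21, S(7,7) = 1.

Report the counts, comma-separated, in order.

36, 1

[8] T[8,7]:7*1+21=28 · T[8,8]:8*0+1=1
[9] T[9,8]:8*1+28=36 · T[9,9]:9*0+1=1
Read S(9,8) = 36, S(9,9) = 1.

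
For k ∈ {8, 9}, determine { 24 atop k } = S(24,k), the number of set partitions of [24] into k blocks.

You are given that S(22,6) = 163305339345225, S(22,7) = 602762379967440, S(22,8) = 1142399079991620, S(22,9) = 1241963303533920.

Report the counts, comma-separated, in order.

i=23: T(23,7)=163305339345225+7·602762379967440=4382641999117305 | T(23,8)=602762379967440+8·1142399079991620=9741955019900400 | T(23,9)=1142399079991620+9·1241963303533920=12320068811796900
i=24: T(24,8)=4382641999117305+8·9741955019900400=82318282158320505 | T(24,9)=9741955019900400+9·12320068811796900=120622574326072500
Read S(24,8) = 82318282158320505, S(24,9) = 120622574326072500.

82318282158320505, 120622574326072500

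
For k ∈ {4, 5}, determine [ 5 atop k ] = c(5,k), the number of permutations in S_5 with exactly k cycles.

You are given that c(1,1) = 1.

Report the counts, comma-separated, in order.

@2  (2,1):1·1+0→1, (2,2):0·1+1→1
@3  (3,2):1·2+1→3, (3,3):0·2+1→1
@4  (4,3):1·3+3→6, (4,4):0·3+1→1
@5  (5,4):1·4+6→10, (5,5):0·4+1→1
Read c(5,4) = 10, c(5,5) = 1.

10, 1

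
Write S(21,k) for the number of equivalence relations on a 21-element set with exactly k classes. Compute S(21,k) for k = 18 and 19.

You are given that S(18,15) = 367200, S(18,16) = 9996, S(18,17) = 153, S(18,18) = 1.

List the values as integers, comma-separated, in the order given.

1023435, 19285

[19] T[19,16]:16*9996+367200=527136 · T[19,17]:17*153+9996=12597 · T[19,18]:18*1+153=171 · T[19,19]:19*0+1=1
[20] T[20,17]:17*12597+527136=741285 · T[20,18]:18*171+12597=15675 · T[20,19]:19*1+171=190
[21] T[21,18]:18*15675+741285=1023435 · T[21,19]:19*190+15675=19285
Read S(21,18) = 1023435, S(21,19) = 19285.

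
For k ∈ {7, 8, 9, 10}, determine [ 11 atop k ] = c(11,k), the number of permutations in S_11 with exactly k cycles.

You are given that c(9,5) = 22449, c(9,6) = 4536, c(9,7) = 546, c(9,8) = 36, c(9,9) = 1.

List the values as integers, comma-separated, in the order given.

r10: T_10,6=9×4536+22449=63273; T_10,7=9×546+4536=9450; T_10,8=9×36+546=870; T_10,9=9×1+36=45; T_10,10=9×0+1=1
r11: T_11,7=10×9450+63273=157773; T_11,8=10×870+9450=18150; T_11,9=10×45+870=1320; T_11,10=10×1+45=55
Read c(11,7) = 157773, c(11,8) = 18150, c(11,9) = 1320, c(11,10) = 55.

157773, 18150, 1320, 55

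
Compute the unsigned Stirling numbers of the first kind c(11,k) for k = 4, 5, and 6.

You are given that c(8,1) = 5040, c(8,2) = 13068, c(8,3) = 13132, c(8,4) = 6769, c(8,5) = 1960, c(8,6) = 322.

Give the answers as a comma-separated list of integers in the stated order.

8409500, 3416930, 902055

row 9: T[9][2]=8·13068+5040=109584  T[9][3]=8·13132+13068=118124  T[9][4]=8·6769+13132=67284  T[9][5]=8·1960+6769=22449  T[9][6]=8·322+1960=4536
row 10: T[10][3]=9·118124+109584=1172700  T[10][4]=9·67284+118124=723680  T[10][5]=9·22449+67284=269325  T[10][6]=9·4536+22449=63273
row 11: T[11][4]=10·723680+1172700=8409500  T[11][5]=10·269325+723680=3416930  T[11][6]=10·63273+269325=902055
Read c(11,4) = 8409500, c(11,5) = 3416930, c(11,6) = 902055.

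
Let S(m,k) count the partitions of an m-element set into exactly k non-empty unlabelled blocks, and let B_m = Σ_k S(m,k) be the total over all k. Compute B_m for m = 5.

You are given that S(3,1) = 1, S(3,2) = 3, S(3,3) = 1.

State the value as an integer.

52

@4  (4,1):1·1+0→1, (4,2):3·2+1→7, (4,3):1·3+3→6, (4,4):0·4+1→1
@5  (5,1):1·1+0→1, (5,2):7·2+1→15, (5,3):6·3+7→25, (5,4):1·4+6→10, (5,5):0·5+1→1
B_5 = ΣS(5,k) = 1+15+25+10+1 = 52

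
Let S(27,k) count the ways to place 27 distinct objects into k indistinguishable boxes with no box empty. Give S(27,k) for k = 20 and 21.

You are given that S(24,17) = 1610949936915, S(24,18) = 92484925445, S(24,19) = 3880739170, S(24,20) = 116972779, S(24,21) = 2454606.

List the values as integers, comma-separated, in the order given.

i=25: T(25,18)=1610949936915+18·92484925445=3275678594925 | T(25,19)=92484925445+19·3880739170=166218969675 | T(25,20)=3880739170+20·116972779=6220194750 | T(25,21)=116972779+21·2454606=168519505
i=26: T(26,19)=3275678594925+19·166218969675=6433839018750 | T(26,20)=166218969675+20·6220194750=290622864675 | T(26,21)=6220194750+21·168519505=9759104355
i=27: T(27,20)=6433839018750+20·290622864675=12246296312250 | T(27,21)=290622864675+21·9759104355=495564056130
Read S(27,20) = 12246296312250, S(27,21) = 495564056130.

12246296312250, 495564056130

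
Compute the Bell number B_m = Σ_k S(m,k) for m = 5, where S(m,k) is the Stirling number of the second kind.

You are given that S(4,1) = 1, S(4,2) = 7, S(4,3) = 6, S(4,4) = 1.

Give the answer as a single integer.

52

i=5: T(5,1)=0+1·1=1 | T(5,2)=1+2·7=15 | T(5,3)=7+3·6=25 | T(5,4)=6+4·1=10 | T(5,5)=1+5·0=1
B_5 = ΣS(5,k) = 1+15+25+10+1 = 52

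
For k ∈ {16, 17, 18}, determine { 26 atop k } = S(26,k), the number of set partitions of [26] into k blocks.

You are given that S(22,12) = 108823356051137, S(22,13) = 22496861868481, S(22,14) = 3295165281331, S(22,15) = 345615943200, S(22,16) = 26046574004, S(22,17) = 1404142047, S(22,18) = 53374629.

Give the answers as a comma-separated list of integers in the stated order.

[23] T[23,13]:13*22496861868481+108823356051137=401282560341390 · T[23,14]:14*3295165281331+22496861868481=68629175807115 · T[23,15]:15*345615943200+3295165281331=8479404429331 · T[23,16]:16*26046574004+345615943200=762361127264 · T[23,17]:17*1404142047+26046574004=49916988803 · T[23,18]:18*53374629+1404142047=2364885369
[24] T[24,14]:14*68629175807115+401282560341390=1362091021641000 · T[24,15]:15*8479404429331+68629175807115=195820242247080 · T[24,16]:16*762361127264+8479404429331=20677182465555 · T[24,17]:17*49916988803+762361127264=1610949936915 · T[24,18]:18*2364885369+49916988803=92484925445
[25] T[25,15]:15*195820242247080+1362091021641000=4299394655347200 · T[25,16]:16*20677182465555+195820242247080=526655161695960 · T[25,17]:17*1610949936915+20677182465555=48063331393110 · T[25,18]:18*92484925445+1610949936915=3275678594925
[26] T[26,16]:16*526655161695960+4299394655347200=12725877242482560 · T[26,17]:17*48063331393110+526655161695960=1343731795378830 · T[26,18]:18*3275678594925+48063331393110=107025546101760
Read S(26,16) = 12725877242482560, S(26,17) = 1343731795378830, S(26,18) = 107025546101760.

12725877242482560, 1343731795378830, 107025546101760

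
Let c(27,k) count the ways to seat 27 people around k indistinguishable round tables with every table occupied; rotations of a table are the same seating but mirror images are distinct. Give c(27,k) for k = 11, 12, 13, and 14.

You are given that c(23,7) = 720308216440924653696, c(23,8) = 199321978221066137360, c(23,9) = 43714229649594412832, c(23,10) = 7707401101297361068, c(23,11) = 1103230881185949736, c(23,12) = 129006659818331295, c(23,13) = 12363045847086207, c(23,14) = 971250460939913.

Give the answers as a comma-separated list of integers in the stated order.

i=24: T(24,8)=720308216440924653696+23·199321978221066137360=5304713715525445812976 | T(24,9)=199321978221066137360+23·43714229649594412832=1204749260161737632496 | T(24,10)=43714229649594412832+23·7707401101297361068=220984454979433717396 | T(24,11)=7707401101297361068+23·1103230881185949736=33081711368574204996 | T(24,12)=1103230881185949736+23·129006659818331295=4070384057007569521 | T(24,13)=129006659818331295+23·12363045847086207=413356714301314056 | T(24,14)=12363045847086207+23·971250460939913=34701806448704206
i=25: T(25,9)=5304713715525445812976+24·1204749260161737632496=34218695959407148992880 | T(25,10)=1204749260161737632496+24·220984454979433717396=6508376179668146850000 | T(25,11)=220984454979433717396+24·33081711368574204996=1014945527825214637300 | T(25,12)=33081711368574204996+24·4070384057007569521=130770928736755873500 | T(25,13)=4070384057007569521+24·413356714301314056=13990945200239106865 | T(25,14)=413356714301314056+24·34701806448704206=1246200069070215000
i=26: T(26,10)=34218695959407148992880+25·6508376179668146850000=196928100451110820242880 | T(26,11)=6508376179668146850000+25·1014945527825214637300=31882014375298512782500 | T(26,12)=1014945527825214637300+25·130770928736755873500=4284218746244111474800 | T(26,13)=130770928736755873500+25·13990945200239106865=480544558742733545125 | T(26,14)=13990945200239106865+25·1246200069070215000=45145946926994481865
i=27: T(27,11)=196928100451110820242880+26·31882014375298512782500=1025860474208872152587880 | T(27,12)=31882014375298512782500+26·4284218746244111474800=143271701777645411127300 | T(27,13)=4284218746244111474800+26·480544558742733545125=16778377273555183648050 | T(27,14)=480544558742733545125+26·45145946926994481865=1654339178844590073615
Read c(27,11) = 1025860474208872152587880, c(27,12) = 143271701777645411127300, c(27,13) = 16778377273555183648050, c(27,14) = 1654339178844590073615.

1025860474208872152587880, 143271701777645411127300, 16778377273555183648050, 1654339178844590073615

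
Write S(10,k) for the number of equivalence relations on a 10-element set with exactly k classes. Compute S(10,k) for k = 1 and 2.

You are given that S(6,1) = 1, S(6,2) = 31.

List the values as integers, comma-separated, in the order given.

1, 511

[7] T[7,1]:1*1+0=1 · T[7,2]:2*31+1=63
[8] T[8,1]:1*1+0=1 · T[8,2]:2*63+1=127
[9] T[9,1]:1*1+0=1 · T[9,2]:2*127+1=255
[10] T[10,1]:1*1+0=1 · T[10,2]:2*255+1=511
Read S(10,1) = 1, S(10,2) = 511.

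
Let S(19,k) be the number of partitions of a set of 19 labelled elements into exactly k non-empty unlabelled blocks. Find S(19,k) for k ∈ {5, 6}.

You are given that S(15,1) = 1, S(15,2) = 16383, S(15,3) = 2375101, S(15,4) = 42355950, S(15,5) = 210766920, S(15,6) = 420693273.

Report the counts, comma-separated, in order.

147589284710, 693081601779

i=16: T(16,2)=1+2·16383=32767 | T(16,3)=16383+3·2375101=7141686 | T(16,4)=2375101+4·42355950=171798901 | T(16,5)=42355950+5·210766920=1096190550 | T(16,6)=210766920+6·420693273=2734926558
i=17: T(17,3)=32767+3·7141686=21457825 | T(17,4)=7141686+4·171798901=694337290 | T(17,5)=171798901+5·1096190550=5652751651 | T(17,6)=1096190550+6·2734926558=17505749898
i=18: T(18,4)=21457825+4·694337290=2798806985 | T(18,5)=694337290+5·5652751651=28958095545 | T(18,6)=5652751651+6·17505749898=110687251039
i=19: T(19,5)=2798806985+5·28958095545=147589284710 | T(19,6)=28958095545+6·110687251039=693081601779
Read S(19,5) = 147589284710, S(19,6) = 693081601779.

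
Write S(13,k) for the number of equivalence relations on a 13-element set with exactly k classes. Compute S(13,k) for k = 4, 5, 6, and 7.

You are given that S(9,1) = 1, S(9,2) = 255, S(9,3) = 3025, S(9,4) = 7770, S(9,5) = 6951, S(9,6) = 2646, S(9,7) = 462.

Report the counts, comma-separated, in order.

row 10: T[10][1]=1·1+0=1  T[10][2]=2·255+1=511  T[10][3]=3·3025+255=9330  T[10][4]=4·7770+3025=34105  T[10][5]=5·6951+7770=42525  T[10][6]=6·2646+6951=22827  T[10][7]=7·462+2646=5880
row 11: T[11][2]=2·511+1=1023  T[11][3]=3·9330+511=28501  T[11][4]=4·34105+9330=145750  T[11][5]=5·42525+34105=246730  T[11][6]=6·22827+42525=179487  T[11][7]=7·5880+22827=63987
row 12: T[12][3]=3·28501+1023=86526  T[12][4]=4·145750+28501=611501  T[12][5]=5·246730+145750=1379400  T[12][6]=6·179487+246730=1323652  T[12][7]=7·63987+179487=627396
row 13: T[13][4]=4·611501+86526=2532530  T[13][5]=5·1379400+611501=7508501  T[13][6]=6·1323652+1379400=9321312  T[13][7]=7·627396+1323652=5715424
Read S(13,4) = 2532530, S(13,5) = 7508501, S(13,6) = 9321312, S(13,7) = 5715424.

2532530, 7508501, 9321312, 5715424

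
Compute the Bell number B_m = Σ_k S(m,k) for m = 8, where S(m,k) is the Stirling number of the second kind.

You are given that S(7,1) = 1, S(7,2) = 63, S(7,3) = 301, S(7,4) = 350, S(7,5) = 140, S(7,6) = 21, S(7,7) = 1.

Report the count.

4140

[8] T[8,1]:1*1+0=1 · T[8,2]:2*63+1=127 · T[8,3]:3*301+63=966 · T[8,4]:4*350+301=1701 · T[8,5]:5*140+350=1050 · T[8,6]:6*21+140=266 · T[8,7]:7*1+21=28 · T[8,8]:8*0+1=1
B_8 = ΣS(8,k) = 1+127+966+1701+1050+266+28+1 = 4140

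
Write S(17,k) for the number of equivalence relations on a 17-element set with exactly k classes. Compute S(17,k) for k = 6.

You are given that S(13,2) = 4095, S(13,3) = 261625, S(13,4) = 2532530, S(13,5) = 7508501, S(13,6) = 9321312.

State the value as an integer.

17505749898

i=14: T(14,3)=4095+3·261625=788970 | T(14,4)=261625+4·2532530=10391745 | T(14,5)=2532530+5·7508501=40075035 | T(14,6)=7508501+6·9321312=63436373
i=15: T(15,4)=788970+4·10391745=42355950 | T(15,5)=10391745+5·40075035=210766920 | T(15,6)=40075035+6·63436373=420693273
i=16: T(16,5)=42355950+5·210766920=1096190550 | T(16,6)=210766920+6·420693273=2734926558
i=17: T(17,6)=1096190550+6·2734926558=17505749898
Read S(17,6) = 17505749898.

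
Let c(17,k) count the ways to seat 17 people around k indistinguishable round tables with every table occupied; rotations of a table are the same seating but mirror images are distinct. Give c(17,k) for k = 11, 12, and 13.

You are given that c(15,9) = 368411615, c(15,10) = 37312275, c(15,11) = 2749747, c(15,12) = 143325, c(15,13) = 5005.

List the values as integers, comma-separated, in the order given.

2185031420, 156952432, 8394022

@16  (16,10):37312275·15+368411615→928095740, (16,11):2749747·15+37312275→78558480, (16,12):143325·15+2749747→4899622, (16,13):5005·15+143325→218400
@17  (17,11):78558480·16+928095740→2185031420, (17,12):4899622·16+78558480→156952432, (17,13):218400·16+4899622→8394022
Read c(17,11) = 2185031420, c(17,12) = 156952432, c(17,13) = 8394022.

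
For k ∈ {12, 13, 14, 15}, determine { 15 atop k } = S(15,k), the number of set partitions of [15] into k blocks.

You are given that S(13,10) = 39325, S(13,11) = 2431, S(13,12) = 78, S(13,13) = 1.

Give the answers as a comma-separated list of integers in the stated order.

[14] T[14,11]:11*2431+39325=66066 · T[14,12]:12*78+2431=3367 · T[14,13]:13*1+78=91 · T[14,14]:14*0+1=1
[15] T[15,12]:12*3367+66066=106470 · T[15,13]:13*91+3367=4550 · T[15,14]:14*1+91=105 · T[15,15]:15*0+1=1
Read S(15,12) = 106470, S(15,13) = 4550, S(15,14) = 105, S(15,15) = 1.

106470, 4550, 105, 1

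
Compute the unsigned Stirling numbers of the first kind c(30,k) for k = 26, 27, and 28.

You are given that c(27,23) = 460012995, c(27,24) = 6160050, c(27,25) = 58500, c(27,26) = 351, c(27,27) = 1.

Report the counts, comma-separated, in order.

1122686019, 11921175, 90335

row 28: T[28][24]=27·6160050+460012995=626334345  T[28][25]=27·58500+6160050=7739550  T[28][26]=27·351+58500=67977  T[28][27]=27·1+351=378  T[28][28]=27·0+1=1
row 29: T[29][25]=28·7739550+626334345=843041745  T[29][26]=28·67977+7739550=9642906  T[29][27]=28·378+67977=78561  T[29][28]=28·1+378=406
row 30: T[30][26]=29·9642906+843041745=1122686019  T[30][27]=29·78561+9642906=11921175  T[30][28]=29·406+78561=90335
Read c(30,26) = 1122686019, c(30,27) = 11921175, c(30,28) = 90335.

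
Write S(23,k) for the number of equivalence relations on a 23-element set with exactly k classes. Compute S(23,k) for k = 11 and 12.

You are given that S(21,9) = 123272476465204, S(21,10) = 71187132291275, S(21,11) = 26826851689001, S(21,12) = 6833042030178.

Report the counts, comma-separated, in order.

4864251308951100, 1672162773483930

row 22: T[22][10]=10·71187132291275+123272476465204=835143799377954  T[22][11]=11·26826851689001+71187132291275=366282500870286  T[22][12]=12·6833042030178+26826851689001=108823356051137
row 23: T[23][11]=11·366282500870286+835143799377954=4864251308951100  T[23][12]=12·108823356051137+366282500870286=1672162773483930
Read S(23,11) = 4864251308951100, S(23,12) = 1672162773483930.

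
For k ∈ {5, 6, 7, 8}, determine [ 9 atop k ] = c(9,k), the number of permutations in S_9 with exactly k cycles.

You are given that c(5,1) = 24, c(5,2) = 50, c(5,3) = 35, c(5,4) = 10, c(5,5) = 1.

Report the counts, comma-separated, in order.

[6] T[6,2]:5*50+24=274 · T[6,3]:5*35+50=225 · T[6,4]:5*10+35=85 · T[6,5]:5*1+10=15 · T[6,6]:5*0+1=1
[7] T[7,3]:6*225+274=1624 · T[7,4]:6*85+225=735 · T[7,5]:6*15+85=175 · T[7,6]:6*1+15=21 · T[7,7]:6*0+1=1
[8] T[8,4]:7*735+1624=6769 · T[8,5]:7*175+735=1960 · T[8,6]:7*21+175=322 · T[8,7]:7*1+21=28 · T[8,8]:7*0+1=1
[9] T[9,5]:8*1960+6769=22449 · T[9,6]:8*322+1960=4536 · T[9,7]:8*28+322=546 · T[9,8]:8*1+28=36
Read c(9,5) = 22449, c(9,6) = 4536, c(9,7) = 546, c(9,8) = 36.

22449, 4536, 546, 36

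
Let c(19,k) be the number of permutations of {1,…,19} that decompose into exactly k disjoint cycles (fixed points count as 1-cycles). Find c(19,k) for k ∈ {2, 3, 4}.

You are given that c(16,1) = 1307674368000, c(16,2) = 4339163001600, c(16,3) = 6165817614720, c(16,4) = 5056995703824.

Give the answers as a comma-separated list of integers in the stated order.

row 17: T[17][1]=16·1307674368000+0=20922789888000  T[17][2]=16·4339163001600+1307674368000=70734282393600  T[17][3]=16·6165817614720+4339163001600=102992244837120  T[17][4]=16·5056995703824+6165817614720=87077748875904
row 18: T[18][1]=17·20922789888000+0=355687428096000  T[18][2]=17·70734282393600+20922789888000=1223405590579200  T[18][3]=17·102992244837120+70734282393600=1821602444624640  T[18][4]=17·87077748875904+102992244837120=1583313975727488
row 19: T[19][2]=18·1223405590579200+355687428096000=22376988058521600  T[19][3]=18·1821602444624640+1223405590579200=34012249593822720  T[19][4]=18·1583313975727488+1821602444624640=30321254007719424
Read c(19,2) = 22376988058521600, c(19,3) = 34012249593822720, c(19,4) = 30321254007719424.

22376988058521600, 34012249593822720, 30321254007719424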